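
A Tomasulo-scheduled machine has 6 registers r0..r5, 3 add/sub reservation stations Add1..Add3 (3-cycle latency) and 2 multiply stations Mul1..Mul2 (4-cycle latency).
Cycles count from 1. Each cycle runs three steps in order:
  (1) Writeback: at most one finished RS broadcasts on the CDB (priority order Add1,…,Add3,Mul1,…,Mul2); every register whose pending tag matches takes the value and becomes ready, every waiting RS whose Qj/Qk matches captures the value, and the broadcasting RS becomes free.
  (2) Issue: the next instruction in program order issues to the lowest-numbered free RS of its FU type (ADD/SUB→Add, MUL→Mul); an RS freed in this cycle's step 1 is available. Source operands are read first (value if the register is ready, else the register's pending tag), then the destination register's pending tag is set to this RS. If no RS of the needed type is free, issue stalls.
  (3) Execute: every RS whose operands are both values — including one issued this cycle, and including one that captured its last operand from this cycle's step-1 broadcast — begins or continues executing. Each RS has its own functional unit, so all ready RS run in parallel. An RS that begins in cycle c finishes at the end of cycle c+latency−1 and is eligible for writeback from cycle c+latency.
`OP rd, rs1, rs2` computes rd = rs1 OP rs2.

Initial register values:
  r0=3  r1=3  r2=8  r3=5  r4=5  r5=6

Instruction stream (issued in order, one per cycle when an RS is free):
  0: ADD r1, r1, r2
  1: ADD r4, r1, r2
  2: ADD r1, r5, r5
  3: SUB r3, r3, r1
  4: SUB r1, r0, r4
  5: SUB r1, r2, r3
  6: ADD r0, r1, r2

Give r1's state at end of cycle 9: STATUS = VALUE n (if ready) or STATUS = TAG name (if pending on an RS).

STATUS = TAG Add2

  c1: issue ADD r1<-Add1  regs: r0:3,r1:Add1,r2:8,r3:5,r4:5,r5:6
  c2: issue ADD r4<-Add2  regs: r0:3,r1:Add1,r2:8,r3:5,r4:Add2,r5:6
  c3: issue ADD r1<-Add3  regs: r0:3,r1:Add3,r2:8,r3:5,r4:Add2,r5:6
  c4: CDB Add1=11; issue SUB r3<-Add1  regs: r0:3,r1:Add3,r2:8,r3:Add1,r4:Add2,r5:6
  c5: stall  regs: r0:3,r1:Add3,r2:8,r3:Add1,r4:Add2,r5:6
  c6: CDB Add3=12; issue SUB r1<-Add3  regs: r0:3,r1:Add3,r2:8,r3:Add1,r4:Add2,r5:6
  c7: CDB Add2=19; issue SUB r1<-Add2  regs: r0:3,r1:Add2,r2:8,r3:Add1,r4:19,r5:6
  c8: stall  regs: r0:3,r1:Add2,r2:8,r3:Add1,r4:19,r5:6
  c9: CDB Add1=-7; issue ADD r0<-Add1  regs: r0:Add1,r1:Add2,r2:8,r3:-7,r4:19,r5:6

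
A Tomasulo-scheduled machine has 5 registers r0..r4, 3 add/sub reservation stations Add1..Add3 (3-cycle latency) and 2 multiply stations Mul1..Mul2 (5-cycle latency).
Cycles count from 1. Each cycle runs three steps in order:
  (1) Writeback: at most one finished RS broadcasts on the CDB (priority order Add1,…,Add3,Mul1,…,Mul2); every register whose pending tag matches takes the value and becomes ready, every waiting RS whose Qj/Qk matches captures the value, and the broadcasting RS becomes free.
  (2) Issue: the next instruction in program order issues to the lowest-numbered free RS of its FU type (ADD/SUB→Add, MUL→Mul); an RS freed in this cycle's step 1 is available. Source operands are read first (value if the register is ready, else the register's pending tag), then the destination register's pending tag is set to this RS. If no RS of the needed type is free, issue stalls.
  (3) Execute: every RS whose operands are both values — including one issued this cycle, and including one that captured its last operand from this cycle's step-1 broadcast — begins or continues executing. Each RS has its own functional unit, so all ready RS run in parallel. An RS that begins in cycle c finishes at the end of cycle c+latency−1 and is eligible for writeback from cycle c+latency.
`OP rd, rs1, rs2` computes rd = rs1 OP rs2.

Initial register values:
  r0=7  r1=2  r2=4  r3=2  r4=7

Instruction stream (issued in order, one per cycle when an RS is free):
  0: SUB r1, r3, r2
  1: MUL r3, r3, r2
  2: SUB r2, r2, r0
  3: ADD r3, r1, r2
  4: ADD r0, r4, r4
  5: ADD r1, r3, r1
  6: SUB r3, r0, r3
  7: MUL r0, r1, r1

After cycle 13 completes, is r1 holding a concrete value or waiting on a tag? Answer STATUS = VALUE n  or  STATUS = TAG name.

cycle 1: issue SUB r1<-Add1 // r0:7,r1:Add1,r2:4,r3:2,r4:7
cycle 2: issue MUL r3<-Mul1 // r0:7,r1:Add1,r2:4,r3:Mul1,r4:7
cycle 3: issue SUB r2<-Add2 // r0:7,r1:Add1,r2:Add2,r3:Mul1,r4:7
cycle 4: CDB Add1=-2; issue ADD r3<-Add1 // r0:7,r1:-2,r2:Add2,r3:Add1,r4:7
cycle 5: issue ADD r0<-Add3 // r0:Add3,r1:-2,r2:Add2,r3:Add1,r4:7
cycle 6: CDB Add2=-3; issue ADD r1<-Add2 // r0:Add3,r1:Add2,r2:-3,r3:Add1,r4:7
cycle 7: CDB Mul1=8; stall // r0:Add3,r1:Add2,r2:-3,r3:Add1,r4:7
cycle 8: CDB Add3=14; issue SUB r3<-Add3 // r0:14,r1:Add2,r2:-3,r3:Add3,r4:7
cycle 9: CDB Add1=-5; issue MUL r0<-Mul1 // r0:Mul1,r1:Add2,r2:-3,r3:Add3,r4:7
cycle 10: - // r0:Mul1,r1:Add2,r2:-3,r3:Add3,r4:7
cycle 11: - // r0:Mul1,r1:Add2,r2:-3,r3:Add3,r4:7
cycle 12: CDB Add2=-7 // r0:Mul1,r1:-7,r2:-3,r3:Add3,r4:7
cycle 13: CDB Add3=19 // r0:Mul1,r1:-7,r2:-3,r3:19,r4:7

STATUS = VALUE -7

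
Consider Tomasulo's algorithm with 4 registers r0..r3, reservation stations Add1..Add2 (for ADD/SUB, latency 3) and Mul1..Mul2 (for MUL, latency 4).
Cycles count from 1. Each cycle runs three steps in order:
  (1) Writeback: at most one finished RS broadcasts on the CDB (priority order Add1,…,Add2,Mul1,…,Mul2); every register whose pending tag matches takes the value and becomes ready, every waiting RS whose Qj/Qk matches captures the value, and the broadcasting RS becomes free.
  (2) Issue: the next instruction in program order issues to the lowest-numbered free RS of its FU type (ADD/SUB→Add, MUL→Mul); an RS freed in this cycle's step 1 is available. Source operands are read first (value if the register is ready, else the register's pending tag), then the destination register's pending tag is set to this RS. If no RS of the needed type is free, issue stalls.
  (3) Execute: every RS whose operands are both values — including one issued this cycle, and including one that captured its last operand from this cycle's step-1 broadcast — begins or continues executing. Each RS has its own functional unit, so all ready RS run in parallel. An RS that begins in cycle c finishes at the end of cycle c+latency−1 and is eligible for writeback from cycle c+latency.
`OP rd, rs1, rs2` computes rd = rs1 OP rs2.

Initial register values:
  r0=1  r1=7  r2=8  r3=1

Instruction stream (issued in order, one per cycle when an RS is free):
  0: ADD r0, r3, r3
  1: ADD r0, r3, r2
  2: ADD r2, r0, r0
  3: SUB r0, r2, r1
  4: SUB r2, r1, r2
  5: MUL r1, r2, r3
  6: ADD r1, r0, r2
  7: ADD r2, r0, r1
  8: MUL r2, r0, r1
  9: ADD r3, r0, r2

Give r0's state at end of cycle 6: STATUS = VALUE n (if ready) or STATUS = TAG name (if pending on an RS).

STATUS = TAG Add2

  c1: issue ADD r0<-Add1  regs: r0:Add1,r1:7,r2:8,r3:1
  c2: issue ADD r0<-Add2  regs: r0:Add2,r1:7,r2:8,r3:1
  c3: stall  regs: r0:Add2,r1:7,r2:8,r3:1
  c4: CDB Add1=2; issue ADD r2<-Add1  regs: r0:Add2,r1:7,r2:Add1,r3:1
  c5: CDB Add2=9; issue SUB r0<-Add2  regs: r0:Add2,r1:7,r2:Add1,r3:1
  c6: stall  regs: r0:Add2,r1:7,r2:Add1,r3:1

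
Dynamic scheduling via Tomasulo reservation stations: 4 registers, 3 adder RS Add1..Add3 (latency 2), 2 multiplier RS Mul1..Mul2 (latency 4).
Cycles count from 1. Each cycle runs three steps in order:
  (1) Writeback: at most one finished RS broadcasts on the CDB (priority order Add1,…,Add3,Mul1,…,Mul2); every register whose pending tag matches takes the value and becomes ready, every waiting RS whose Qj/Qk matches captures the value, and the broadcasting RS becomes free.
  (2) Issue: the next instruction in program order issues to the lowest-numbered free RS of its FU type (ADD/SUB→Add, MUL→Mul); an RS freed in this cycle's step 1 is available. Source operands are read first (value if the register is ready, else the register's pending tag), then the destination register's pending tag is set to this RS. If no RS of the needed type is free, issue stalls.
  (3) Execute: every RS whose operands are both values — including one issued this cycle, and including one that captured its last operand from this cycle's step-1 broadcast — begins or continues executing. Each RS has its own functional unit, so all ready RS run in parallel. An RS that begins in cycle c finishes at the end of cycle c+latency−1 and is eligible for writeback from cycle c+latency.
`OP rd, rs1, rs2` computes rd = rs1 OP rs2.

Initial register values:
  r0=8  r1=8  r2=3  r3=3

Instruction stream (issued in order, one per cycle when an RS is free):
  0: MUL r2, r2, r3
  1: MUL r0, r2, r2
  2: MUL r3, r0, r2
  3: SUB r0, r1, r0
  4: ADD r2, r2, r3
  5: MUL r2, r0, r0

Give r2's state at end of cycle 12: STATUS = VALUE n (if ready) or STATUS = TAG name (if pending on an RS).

  c1: issue MUL r2<-Mul1  regs: r0:8,r1:8,r2:Mul1,r3:3
  c2: issue MUL r0<-Mul2  regs: r0:Mul2,r1:8,r2:Mul1,r3:3
  c3: stall  regs: r0:Mul2,r1:8,r2:Mul1,r3:3
  c4: stall  regs: r0:Mul2,r1:8,r2:Mul1,r3:3
  c5: CDB Mul1=9; issue MUL r3<-Mul1  regs: r0:Mul2,r1:8,r2:9,r3:Mul1
  c6: issue SUB r0<-Add1  regs: r0:Add1,r1:8,r2:9,r3:Mul1
  c7: issue ADD r2<-Add2  regs: r0:Add1,r1:8,r2:Add2,r3:Mul1
  c8: stall  regs: r0:Add1,r1:8,r2:Add2,r3:Mul1
  c9: CDB Mul2=81; issue MUL r2<-Mul2  regs: r0:Add1,r1:8,r2:Mul2,r3:Mul1
  c10: -  regs: r0:Add1,r1:8,r2:Mul2,r3:Mul1
  c11: CDB Add1=-73  regs: r0:-73,r1:8,r2:Mul2,r3:Mul1
  c12: -  regs: r0:-73,r1:8,r2:Mul2,r3:Mul1

STATUS = TAG Mul2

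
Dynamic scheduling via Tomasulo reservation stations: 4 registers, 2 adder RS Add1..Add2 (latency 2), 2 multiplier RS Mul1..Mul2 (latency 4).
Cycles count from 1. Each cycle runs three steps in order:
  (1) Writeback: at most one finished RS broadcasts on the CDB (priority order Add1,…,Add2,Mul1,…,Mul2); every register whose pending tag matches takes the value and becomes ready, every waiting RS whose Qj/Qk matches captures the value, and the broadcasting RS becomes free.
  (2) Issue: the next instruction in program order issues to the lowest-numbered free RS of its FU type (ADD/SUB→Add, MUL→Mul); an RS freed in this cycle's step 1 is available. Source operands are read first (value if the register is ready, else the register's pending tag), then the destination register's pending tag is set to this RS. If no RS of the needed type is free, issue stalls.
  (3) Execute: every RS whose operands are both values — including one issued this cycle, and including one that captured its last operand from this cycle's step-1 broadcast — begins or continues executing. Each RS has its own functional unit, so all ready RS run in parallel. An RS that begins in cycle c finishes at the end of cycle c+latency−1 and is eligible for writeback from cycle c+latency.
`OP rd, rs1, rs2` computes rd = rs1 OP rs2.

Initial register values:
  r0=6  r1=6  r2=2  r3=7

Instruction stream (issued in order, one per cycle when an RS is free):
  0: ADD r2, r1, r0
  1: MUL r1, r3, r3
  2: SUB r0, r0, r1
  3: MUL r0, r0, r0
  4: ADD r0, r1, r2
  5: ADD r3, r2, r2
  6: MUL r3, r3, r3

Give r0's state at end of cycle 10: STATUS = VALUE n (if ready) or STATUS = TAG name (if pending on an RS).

STATUS = VALUE 61

cycle 1: issue ADD r2<-Add1 // r0:6,r1:6,r2:Add1,r3:7
cycle 2: issue MUL r1<-Mul1 // r0:6,r1:Mul1,r2:Add1,r3:7
cycle 3: CDB Add1=12; issue SUB r0<-Add1 // r0:Add1,r1:Mul1,r2:12,r3:7
cycle 4: issue MUL r0<-Mul2 // r0:Mul2,r1:Mul1,r2:12,r3:7
cycle 5: issue ADD r0<-Add2 // r0:Add2,r1:Mul1,r2:12,r3:7
cycle 6: CDB Mul1=49; stall // r0:Add2,r1:49,r2:12,r3:7
cycle 7: stall // r0:Add2,r1:49,r2:12,r3:7
cycle 8: CDB Add1=-43; issue ADD r3<-Add1 // r0:Add2,r1:49,r2:12,r3:Add1
cycle 9: CDB Add2=61; issue MUL r3<-Mul1 // r0:61,r1:49,r2:12,r3:Mul1
cycle 10: CDB Add1=24 // r0:61,r1:49,r2:12,r3:Mul1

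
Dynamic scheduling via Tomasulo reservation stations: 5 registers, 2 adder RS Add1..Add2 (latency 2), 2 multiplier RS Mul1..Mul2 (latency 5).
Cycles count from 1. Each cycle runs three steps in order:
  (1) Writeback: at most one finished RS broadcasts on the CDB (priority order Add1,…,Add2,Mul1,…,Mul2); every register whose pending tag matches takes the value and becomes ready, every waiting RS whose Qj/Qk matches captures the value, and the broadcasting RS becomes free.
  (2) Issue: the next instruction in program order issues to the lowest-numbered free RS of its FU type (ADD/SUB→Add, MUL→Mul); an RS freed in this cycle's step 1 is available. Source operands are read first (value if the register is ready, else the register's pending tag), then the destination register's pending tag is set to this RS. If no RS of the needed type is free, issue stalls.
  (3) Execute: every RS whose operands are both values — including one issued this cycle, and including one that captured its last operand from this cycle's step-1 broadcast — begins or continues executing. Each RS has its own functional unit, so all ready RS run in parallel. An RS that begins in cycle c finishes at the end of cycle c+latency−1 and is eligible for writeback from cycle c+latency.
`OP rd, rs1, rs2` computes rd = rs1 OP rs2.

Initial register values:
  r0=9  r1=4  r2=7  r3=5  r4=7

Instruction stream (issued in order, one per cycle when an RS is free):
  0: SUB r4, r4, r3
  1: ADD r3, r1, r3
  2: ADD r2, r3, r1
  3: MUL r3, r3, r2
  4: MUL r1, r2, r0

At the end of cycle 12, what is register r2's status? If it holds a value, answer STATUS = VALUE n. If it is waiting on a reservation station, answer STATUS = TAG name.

cycle 1: issue SUB r4<-Add1 // r0:9,r1:4,r2:7,r3:5,r4:Add1
cycle 2: issue ADD r3<-Add2 // r0:9,r1:4,r2:7,r3:Add2,r4:Add1
cycle 3: CDB Add1=2; issue ADD r2<-Add1 // r0:9,r1:4,r2:Add1,r3:Add2,r4:2
cycle 4: CDB Add2=9; issue MUL r3<-Mul1 // r0:9,r1:4,r2:Add1,r3:Mul1,r4:2
cycle 5: issue MUL r1<-Mul2 // r0:9,r1:Mul2,r2:Add1,r3:Mul1,r4:2
cycle 6: CDB Add1=13 // r0:9,r1:Mul2,r2:13,r3:Mul1,r4:2
cycle 7: - // r0:9,r1:Mul2,r2:13,r3:Mul1,r4:2
cycle 8: - // r0:9,r1:Mul2,r2:13,r3:Mul1,r4:2
cycle 9: - // r0:9,r1:Mul2,r2:13,r3:Mul1,r4:2
cycle 10: - // r0:9,r1:Mul2,r2:13,r3:Mul1,r4:2
cycle 11: CDB Mul1=117 // r0:9,r1:Mul2,r2:13,r3:117,r4:2
cycle 12: CDB Mul2=117 // r0:9,r1:117,r2:13,r3:117,r4:2

STATUS = VALUE 13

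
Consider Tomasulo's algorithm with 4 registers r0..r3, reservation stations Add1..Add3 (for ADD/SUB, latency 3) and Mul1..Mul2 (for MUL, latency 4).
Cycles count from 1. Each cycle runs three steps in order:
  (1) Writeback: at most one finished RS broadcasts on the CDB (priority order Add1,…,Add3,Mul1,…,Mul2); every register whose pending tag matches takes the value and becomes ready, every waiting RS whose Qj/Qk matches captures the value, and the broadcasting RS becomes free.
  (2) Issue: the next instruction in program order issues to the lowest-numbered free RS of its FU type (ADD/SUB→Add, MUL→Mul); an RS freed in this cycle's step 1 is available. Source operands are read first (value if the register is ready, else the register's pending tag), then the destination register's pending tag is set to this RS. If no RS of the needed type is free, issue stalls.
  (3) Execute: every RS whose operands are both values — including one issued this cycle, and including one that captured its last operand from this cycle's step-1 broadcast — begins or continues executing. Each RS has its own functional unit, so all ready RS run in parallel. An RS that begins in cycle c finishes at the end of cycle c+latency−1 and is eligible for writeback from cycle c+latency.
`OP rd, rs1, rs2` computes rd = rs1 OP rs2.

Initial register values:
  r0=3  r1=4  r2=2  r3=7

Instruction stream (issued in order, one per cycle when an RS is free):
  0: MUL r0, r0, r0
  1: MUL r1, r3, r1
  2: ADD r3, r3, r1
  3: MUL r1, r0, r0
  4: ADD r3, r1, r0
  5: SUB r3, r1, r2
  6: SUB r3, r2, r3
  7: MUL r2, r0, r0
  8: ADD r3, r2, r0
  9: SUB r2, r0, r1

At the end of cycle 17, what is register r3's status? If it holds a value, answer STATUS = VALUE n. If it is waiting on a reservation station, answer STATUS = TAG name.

STATUS = TAG Add2

cycle 1: issue MUL r0<-Mul1 // r0:Mul1,r1:4,r2:2,r3:7
cycle 2: issue MUL r1<-Mul2 // r0:Mul1,r1:Mul2,r2:2,r3:7
cycle 3: issue ADD r3<-Add1 // r0:Mul1,r1:Mul2,r2:2,r3:Add1
cycle 4: stall // r0:Mul1,r1:Mul2,r2:2,r3:Add1
cycle 5: CDB Mul1=9; issue MUL r1<-Mul1 // r0:9,r1:Mul1,r2:2,r3:Add1
cycle 6: CDB Mul2=28; issue ADD r3<-Add2 // r0:9,r1:Mul1,r2:2,r3:Add2
cycle 7: issue SUB r3<-Add3 // r0:9,r1:Mul1,r2:2,r3:Add3
cycle 8: stall // r0:9,r1:Mul1,r2:2,r3:Add3
cycle 9: CDB Add1=35; issue SUB r3<-Add1 // r0:9,r1:Mul1,r2:2,r3:Add1
cycle 10: CDB Mul1=81; issue MUL r2<-Mul1 // r0:9,r1:81,r2:Mul1,r3:Add1
cycle 11: stall // r0:9,r1:81,r2:Mul1,r3:Add1
cycle 12: stall // r0:9,r1:81,r2:Mul1,r3:Add1
cycle 13: CDB Add2=90; issue ADD r3<-Add2 // r0:9,r1:81,r2:Mul1,r3:Add2
cycle 14: CDB Add3=79; issue SUB r2<-Add3 // r0:9,r1:81,r2:Add3,r3:Add2
cycle 15: CDB Mul1=81 // r0:9,r1:81,r2:Add3,r3:Add2
cycle 16: - // r0:9,r1:81,r2:Add3,r3:Add2
cycle 17: CDB Add1=-77 // r0:9,r1:81,r2:Add3,r3:Add2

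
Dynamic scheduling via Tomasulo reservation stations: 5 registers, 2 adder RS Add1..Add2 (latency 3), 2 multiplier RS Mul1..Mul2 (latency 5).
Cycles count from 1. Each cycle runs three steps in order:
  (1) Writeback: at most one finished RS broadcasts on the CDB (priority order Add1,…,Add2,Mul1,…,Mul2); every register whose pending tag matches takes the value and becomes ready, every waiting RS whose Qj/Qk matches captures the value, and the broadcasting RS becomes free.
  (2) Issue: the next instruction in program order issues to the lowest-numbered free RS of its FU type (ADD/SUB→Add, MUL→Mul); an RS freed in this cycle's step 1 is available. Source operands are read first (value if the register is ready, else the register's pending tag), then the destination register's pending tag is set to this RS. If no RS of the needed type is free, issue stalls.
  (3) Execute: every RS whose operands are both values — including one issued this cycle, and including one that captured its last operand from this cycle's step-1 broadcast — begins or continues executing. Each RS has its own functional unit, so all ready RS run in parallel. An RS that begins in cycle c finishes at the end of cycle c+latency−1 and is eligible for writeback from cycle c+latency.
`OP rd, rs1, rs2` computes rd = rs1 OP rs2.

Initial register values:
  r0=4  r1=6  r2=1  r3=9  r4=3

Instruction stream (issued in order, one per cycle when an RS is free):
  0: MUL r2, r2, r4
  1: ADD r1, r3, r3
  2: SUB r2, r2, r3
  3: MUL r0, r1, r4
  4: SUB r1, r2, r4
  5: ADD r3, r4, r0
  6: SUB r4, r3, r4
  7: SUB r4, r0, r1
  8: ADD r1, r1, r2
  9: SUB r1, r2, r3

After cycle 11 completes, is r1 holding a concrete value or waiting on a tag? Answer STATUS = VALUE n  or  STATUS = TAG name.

STATUS = TAG Add1

c1: issue MUL r2<-Mul1 | r0:4,r1:6,r2:Mul1,r3:9,r4:3
c2: issue ADD r1<-Add1 | r0:4,r1:Add1,r2:Mul1,r3:9,r4:3
c3: issue SUB r2<-Add2 | r0:4,r1:Add1,r2:Add2,r3:9,r4:3
c4: issue MUL r0<-Mul2 | r0:Mul2,r1:Add1,r2:Add2,r3:9,r4:3
c5: CDB Add1=18; issue SUB r1<-Add1 | r0:Mul2,r1:Add1,r2:Add2,r3:9,r4:3
c6: CDB Mul1=3; stall | r0:Mul2,r1:Add1,r2:Add2,r3:9,r4:3
c7: stall | r0:Mul2,r1:Add1,r2:Add2,r3:9,r4:3
c8: stall | r0:Mul2,r1:Add1,r2:Add2,r3:9,r4:3
c9: CDB Add2=-6; issue ADD r3<-Add2 | r0:Mul2,r1:Add1,r2:-6,r3:Add2,r4:3
c10: CDB Mul2=54; stall | r0:54,r1:Add1,r2:-6,r3:Add2,r4:3
c11: stall | r0:54,r1:Add1,r2:-6,r3:Add2,r4:3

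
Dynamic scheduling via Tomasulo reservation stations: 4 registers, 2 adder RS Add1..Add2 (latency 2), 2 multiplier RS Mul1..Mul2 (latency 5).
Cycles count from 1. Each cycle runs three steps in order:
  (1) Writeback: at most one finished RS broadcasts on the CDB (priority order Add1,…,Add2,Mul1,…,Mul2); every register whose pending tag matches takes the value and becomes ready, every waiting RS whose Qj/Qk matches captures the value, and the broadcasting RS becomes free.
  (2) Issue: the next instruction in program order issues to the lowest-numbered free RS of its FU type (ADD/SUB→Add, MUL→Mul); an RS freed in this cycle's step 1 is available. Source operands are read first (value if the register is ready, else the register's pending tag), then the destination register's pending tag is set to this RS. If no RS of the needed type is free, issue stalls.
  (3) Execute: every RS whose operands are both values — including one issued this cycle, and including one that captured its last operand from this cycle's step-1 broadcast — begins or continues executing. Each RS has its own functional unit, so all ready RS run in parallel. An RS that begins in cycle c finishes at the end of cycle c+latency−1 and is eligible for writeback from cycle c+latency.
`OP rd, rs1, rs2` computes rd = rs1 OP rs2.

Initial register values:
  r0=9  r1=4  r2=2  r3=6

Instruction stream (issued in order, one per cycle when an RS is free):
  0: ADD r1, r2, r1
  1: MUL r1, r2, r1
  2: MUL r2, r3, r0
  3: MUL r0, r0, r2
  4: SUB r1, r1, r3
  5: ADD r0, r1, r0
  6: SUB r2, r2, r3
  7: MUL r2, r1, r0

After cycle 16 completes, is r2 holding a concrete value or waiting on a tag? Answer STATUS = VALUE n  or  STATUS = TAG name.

STATUS = TAG Mul2

  c1: issue ADD r1<-Add1  regs: r0:9,r1:Add1,r2:2,r3:6
  c2: issue MUL r1<-Mul1  regs: r0:9,r1:Mul1,r2:2,r3:6
  c3: CDB Add1=6; issue MUL r2<-Mul2  regs: r0:9,r1:Mul1,r2:Mul2,r3:6
  c4: stall  regs: r0:9,r1:Mul1,r2:Mul2,r3:6
  c5: stall  regs: r0:9,r1:Mul1,r2:Mul2,r3:6
  c6: stall  regs: r0:9,r1:Mul1,r2:Mul2,r3:6
  c7: stall  regs: r0:9,r1:Mul1,r2:Mul2,r3:6
  c8: CDB Mul1=12; issue MUL r0<-Mul1  regs: r0:Mul1,r1:12,r2:Mul2,r3:6
  c9: CDB Mul2=54; issue SUB r1<-Add1  regs: r0:Mul1,r1:Add1,r2:54,r3:6
  c10: issue ADD r0<-Add2  regs: r0:Add2,r1:Add1,r2:54,r3:6
  c11: CDB Add1=6; issue SUB r2<-Add1  regs: r0:Add2,r1:6,r2:Add1,r3:6
  c12: issue MUL r2<-Mul2  regs: r0:Add2,r1:6,r2:Mul2,r3:6
  c13: CDB Add1=48  regs: r0:Add2,r1:6,r2:Mul2,r3:6
  c14: CDB Mul1=486  regs: r0:Add2,r1:6,r2:Mul2,r3:6
  c15: -  regs: r0:Add2,r1:6,r2:Mul2,r3:6
  c16: CDB Add2=492  regs: r0:492,r1:6,r2:Mul2,r3:6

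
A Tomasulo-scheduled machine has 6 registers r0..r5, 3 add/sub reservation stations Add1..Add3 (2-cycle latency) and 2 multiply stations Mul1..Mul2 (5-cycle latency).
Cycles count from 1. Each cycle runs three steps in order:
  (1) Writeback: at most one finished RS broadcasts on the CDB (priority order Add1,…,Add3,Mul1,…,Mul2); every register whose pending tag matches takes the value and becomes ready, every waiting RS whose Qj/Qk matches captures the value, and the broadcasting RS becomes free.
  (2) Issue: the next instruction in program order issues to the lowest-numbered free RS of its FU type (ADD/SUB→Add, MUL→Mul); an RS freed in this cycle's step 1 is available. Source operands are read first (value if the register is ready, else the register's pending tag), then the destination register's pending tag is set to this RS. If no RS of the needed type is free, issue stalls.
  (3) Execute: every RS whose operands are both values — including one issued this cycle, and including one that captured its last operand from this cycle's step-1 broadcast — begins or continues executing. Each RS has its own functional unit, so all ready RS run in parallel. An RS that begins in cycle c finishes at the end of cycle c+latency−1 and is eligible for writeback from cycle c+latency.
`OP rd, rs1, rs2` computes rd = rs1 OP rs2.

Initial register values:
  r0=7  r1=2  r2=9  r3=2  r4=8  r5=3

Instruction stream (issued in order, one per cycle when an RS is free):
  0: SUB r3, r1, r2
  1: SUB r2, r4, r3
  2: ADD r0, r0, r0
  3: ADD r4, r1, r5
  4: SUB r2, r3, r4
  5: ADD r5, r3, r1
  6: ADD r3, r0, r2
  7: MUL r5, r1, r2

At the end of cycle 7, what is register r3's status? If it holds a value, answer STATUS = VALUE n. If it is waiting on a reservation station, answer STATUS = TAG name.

STATUS = TAG Add3

c1: issue SUB r3<-Add1 | r0:7,r1:2,r2:9,r3:Add1,r4:8,r5:3
c2: issue SUB r2<-Add2 | r0:7,r1:2,r2:Add2,r3:Add1,r4:8,r5:3
c3: CDB Add1=-7; issue ADD r0<-Add1 | r0:Add1,r1:2,r2:Add2,r3:-7,r4:8,r5:3
c4: issue ADD r4<-Add3 | r0:Add1,r1:2,r2:Add2,r3:-7,r4:Add3,r5:3
c5: CDB Add1=14; issue SUB r2<-Add1 | r0:14,r1:2,r2:Add1,r3:-7,r4:Add3,r5:3
c6: CDB Add2=15; issue ADD r5<-Add2 | r0:14,r1:2,r2:Add1,r3:-7,r4:Add3,r5:Add2
c7: CDB Add3=5; issue ADD r3<-Add3 | r0:14,r1:2,r2:Add1,r3:Add3,r4:5,r5:Add2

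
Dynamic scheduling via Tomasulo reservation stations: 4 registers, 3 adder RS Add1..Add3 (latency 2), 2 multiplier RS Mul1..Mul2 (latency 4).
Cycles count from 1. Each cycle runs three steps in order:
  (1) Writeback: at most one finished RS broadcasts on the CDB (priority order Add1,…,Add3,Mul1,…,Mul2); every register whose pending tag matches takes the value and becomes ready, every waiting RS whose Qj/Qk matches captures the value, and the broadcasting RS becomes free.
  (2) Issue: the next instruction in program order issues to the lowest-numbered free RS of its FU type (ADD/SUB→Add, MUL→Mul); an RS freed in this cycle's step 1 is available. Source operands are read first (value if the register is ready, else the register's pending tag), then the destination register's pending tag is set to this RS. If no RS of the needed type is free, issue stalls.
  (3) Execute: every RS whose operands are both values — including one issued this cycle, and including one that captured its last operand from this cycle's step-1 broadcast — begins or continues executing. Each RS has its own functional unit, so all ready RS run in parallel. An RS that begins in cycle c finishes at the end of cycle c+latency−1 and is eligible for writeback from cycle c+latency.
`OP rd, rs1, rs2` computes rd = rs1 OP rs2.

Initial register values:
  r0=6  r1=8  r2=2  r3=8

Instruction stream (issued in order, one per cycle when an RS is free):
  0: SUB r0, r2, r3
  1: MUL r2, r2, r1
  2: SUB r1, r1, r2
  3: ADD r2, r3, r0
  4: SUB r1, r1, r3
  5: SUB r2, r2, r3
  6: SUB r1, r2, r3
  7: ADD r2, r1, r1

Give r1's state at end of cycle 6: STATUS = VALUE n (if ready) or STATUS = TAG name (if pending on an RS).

  c1: issue SUB r0<-Add1  regs: r0:Add1,r1:8,r2:2,r3:8
  c2: issue MUL r2<-Mul1  regs: r0:Add1,r1:8,r2:Mul1,r3:8
  c3: CDB Add1=-6; issue SUB r1<-Add1  regs: r0:-6,r1:Add1,r2:Mul1,r3:8
  c4: issue ADD r2<-Add2  regs: r0:-6,r1:Add1,r2:Add2,r3:8
  c5: issue SUB r1<-Add3  regs: r0:-6,r1:Add3,r2:Add2,r3:8
  c6: CDB Add2=2; issue SUB r2<-Add2  regs: r0:-6,r1:Add3,r2:Add2,r3:8

STATUS = TAG Add3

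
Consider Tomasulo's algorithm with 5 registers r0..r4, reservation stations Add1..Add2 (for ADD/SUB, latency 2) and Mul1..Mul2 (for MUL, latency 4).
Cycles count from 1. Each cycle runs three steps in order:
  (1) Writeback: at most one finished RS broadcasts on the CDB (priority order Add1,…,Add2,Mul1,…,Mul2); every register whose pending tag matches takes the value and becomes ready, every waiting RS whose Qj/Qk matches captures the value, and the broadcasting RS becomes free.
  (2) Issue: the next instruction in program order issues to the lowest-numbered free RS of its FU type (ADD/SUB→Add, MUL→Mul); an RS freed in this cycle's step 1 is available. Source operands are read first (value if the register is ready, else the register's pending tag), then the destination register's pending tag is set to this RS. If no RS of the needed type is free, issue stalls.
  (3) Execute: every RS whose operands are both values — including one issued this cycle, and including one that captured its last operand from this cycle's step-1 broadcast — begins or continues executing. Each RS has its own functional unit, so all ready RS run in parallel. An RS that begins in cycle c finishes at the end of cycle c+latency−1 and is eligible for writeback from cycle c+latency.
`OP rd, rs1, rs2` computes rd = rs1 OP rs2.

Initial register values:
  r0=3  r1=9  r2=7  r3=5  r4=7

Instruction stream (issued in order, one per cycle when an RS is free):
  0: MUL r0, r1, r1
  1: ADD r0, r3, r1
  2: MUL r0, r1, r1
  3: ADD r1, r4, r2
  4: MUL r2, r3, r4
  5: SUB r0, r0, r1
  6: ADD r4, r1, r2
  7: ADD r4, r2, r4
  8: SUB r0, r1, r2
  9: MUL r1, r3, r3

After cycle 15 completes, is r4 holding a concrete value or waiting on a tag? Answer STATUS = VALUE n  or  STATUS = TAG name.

STATUS = VALUE 84

c1: issue MUL r0<-Mul1 | r0:Mul1,r1:9,r2:7,r3:5,r4:7
c2: issue ADD r0<-Add1 | r0:Add1,r1:9,r2:7,r3:5,r4:7
c3: issue MUL r0<-Mul2 | r0:Mul2,r1:9,r2:7,r3:5,r4:7
c4: CDB Add1=14; issue ADD r1<-Add1 | r0:Mul2,r1:Add1,r2:7,r3:5,r4:7
c5: CDB Mul1=81; issue MUL r2<-Mul1 | r0:Mul2,r1:Add1,r2:Mul1,r3:5,r4:7
c6: CDB Add1=14; issue SUB r0<-Add1 | r0:Add1,r1:14,r2:Mul1,r3:5,r4:7
c7: CDB Mul2=81; issue ADD r4<-Add2 | r0:Add1,r1:14,r2:Mul1,r3:5,r4:Add2
c8: stall | r0:Add1,r1:14,r2:Mul1,r3:5,r4:Add2
c9: CDB Add1=67; issue ADD r4<-Add1 | r0:67,r1:14,r2:Mul1,r3:5,r4:Add1
c10: CDB Mul1=35; stall | r0:67,r1:14,r2:35,r3:5,r4:Add1
c11: stall | r0:67,r1:14,r2:35,r3:5,r4:Add1
c12: CDB Add2=49; issue SUB r0<-Add2 | r0:Add2,r1:14,r2:35,r3:5,r4:Add1
c13: issue MUL r1<-Mul1 | r0:Add2,r1:Mul1,r2:35,r3:5,r4:Add1
c14: CDB Add1=84 | r0:Add2,r1:Mul1,r2:35,r3:5,r4:84
c15: CDB Add2=-21 | r0:-21,r1:Mul1,r2:35,r3:5,r4:84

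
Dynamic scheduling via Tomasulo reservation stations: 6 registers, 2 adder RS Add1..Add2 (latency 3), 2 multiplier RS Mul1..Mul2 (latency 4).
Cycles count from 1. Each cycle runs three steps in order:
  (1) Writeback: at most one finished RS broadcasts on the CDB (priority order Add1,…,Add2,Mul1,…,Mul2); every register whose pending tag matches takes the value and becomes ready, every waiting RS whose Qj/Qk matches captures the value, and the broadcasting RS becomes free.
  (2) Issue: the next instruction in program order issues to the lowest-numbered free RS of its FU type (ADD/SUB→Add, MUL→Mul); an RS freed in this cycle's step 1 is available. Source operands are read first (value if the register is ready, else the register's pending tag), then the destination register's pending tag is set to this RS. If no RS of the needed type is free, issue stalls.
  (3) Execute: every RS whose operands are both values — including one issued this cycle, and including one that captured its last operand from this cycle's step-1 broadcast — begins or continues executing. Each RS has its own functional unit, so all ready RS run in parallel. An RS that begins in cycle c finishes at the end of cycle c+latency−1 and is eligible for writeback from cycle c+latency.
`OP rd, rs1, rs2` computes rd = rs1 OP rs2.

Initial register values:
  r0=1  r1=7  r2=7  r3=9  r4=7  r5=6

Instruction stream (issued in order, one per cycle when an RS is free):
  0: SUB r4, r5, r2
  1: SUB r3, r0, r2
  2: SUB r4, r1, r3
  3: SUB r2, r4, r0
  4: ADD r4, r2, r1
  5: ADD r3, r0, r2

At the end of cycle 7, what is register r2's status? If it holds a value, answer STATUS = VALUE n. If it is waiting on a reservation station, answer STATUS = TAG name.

c1: issue SUB r4<-Add1 | r0:1,r1:7,r2:7,r3:9,r4:Add1,r5:6
c2: issue SUB r3<-Add2 | r0:1,r1:7,r2:7,r3:Add2,r4:Add1,r5:6
c3: stall | r0:1,r1:7,r2:7,r3:Add2,r4:Add1,r5:6
c4: CDB Add1=-1; issue SUB r4<-Add1 | r0:1,r1:7,r2:7,r3:Add2,r4:Add1,r5:6
c5: CDB Add2=-6; issue SUB r2<-Add2 | r0:1,r1:7,r2:Add2,r3:-6,r4:Add1,r5:6
c6: stall | r0:1,r1:7,r2:Add2,r3:-6,r4:Add1,r5:6
c7: stall | r0:1,r1:7,r2:Add2,r3:-6,r4:Add1,r5:6

STATUS = TAG Add2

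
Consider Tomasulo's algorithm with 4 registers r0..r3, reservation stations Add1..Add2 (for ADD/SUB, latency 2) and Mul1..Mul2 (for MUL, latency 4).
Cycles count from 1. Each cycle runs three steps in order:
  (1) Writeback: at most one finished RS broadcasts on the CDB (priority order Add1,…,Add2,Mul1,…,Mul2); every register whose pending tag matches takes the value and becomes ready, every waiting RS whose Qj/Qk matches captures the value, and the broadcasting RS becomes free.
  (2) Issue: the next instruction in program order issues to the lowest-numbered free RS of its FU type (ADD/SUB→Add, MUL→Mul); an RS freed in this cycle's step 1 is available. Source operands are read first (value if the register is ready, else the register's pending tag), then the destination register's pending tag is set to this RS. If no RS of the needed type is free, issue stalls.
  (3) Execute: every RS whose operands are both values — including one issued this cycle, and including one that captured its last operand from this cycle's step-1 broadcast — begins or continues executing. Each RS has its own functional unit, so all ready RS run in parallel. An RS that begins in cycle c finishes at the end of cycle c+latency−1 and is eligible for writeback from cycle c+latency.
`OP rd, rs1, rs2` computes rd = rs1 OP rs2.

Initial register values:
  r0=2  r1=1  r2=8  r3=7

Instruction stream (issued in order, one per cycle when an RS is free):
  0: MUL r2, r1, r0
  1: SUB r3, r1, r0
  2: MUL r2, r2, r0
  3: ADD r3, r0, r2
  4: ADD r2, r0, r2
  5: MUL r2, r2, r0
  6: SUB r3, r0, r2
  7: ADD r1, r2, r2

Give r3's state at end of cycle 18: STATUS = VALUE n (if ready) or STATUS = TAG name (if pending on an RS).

c1: issue MUL r2<-Mul1 | r0:2,r1:1,r2:Mul1,r3:7
c2: issue SUB r3<-Add1 | r0:2,r1:1,r2:Mul1,r3:Add1
c3: issue MUL r2<-Mul2 | r0:2,r1:1,r2:Mul2,r3:Add1
c4: CDB Add1=-1; issue ADD r3<-Add1 | r0:2,r1:1,r2:Mul2,r3:Add1
c5: CDB Mul1=2; issue ADD r2<-Add2 | r0:2,r1:1,r2:Add2,r3:Add1
c6: issue MUL r2<-Mul1 | r0:2,r1:1,r2:Mul1,r3:Add1
c7: stall | r0:2,r1:1,r2:Mul1,r3:Add1
c8: stall | r0:2,r1:1,r2:Mul1,r3:Add1
c9: CDB Mul2=4; stall | r0:2,r1:1,r2:Mul1,r3:Add1
c10: stall | r0:2,r1:1,r2:Mul1,r3:Add1
c11: CDB Add1=6; issue SUB r3<-Add1 | r0:2,r1:1,r2:Mul1,r3:Add1
c12: CDB Add2=6; issue ADD r1<-Add2 | r0:2,r1:Add2,r2:Mul1,r3:Add1
c13: - | r0:2,r1:Add2,r2:Mul1,r3:Add1
c14: - | r0:2,r1:Add2,r2:Mul1,r3:Add1
c15: - | r0:2,r1:Add2,r2:Mul1,r3:Add1
c16: CDB Mul1=12 | r0:2,r1:Add2,r2:12,r3:Add1
c17: - | r0:2,r1:Add2,r2:12,r3:Add1
c18: CDB Add1=-10 | r0:2,r1:Add2,r2:12,r3:-10

STATUS = VALUE -10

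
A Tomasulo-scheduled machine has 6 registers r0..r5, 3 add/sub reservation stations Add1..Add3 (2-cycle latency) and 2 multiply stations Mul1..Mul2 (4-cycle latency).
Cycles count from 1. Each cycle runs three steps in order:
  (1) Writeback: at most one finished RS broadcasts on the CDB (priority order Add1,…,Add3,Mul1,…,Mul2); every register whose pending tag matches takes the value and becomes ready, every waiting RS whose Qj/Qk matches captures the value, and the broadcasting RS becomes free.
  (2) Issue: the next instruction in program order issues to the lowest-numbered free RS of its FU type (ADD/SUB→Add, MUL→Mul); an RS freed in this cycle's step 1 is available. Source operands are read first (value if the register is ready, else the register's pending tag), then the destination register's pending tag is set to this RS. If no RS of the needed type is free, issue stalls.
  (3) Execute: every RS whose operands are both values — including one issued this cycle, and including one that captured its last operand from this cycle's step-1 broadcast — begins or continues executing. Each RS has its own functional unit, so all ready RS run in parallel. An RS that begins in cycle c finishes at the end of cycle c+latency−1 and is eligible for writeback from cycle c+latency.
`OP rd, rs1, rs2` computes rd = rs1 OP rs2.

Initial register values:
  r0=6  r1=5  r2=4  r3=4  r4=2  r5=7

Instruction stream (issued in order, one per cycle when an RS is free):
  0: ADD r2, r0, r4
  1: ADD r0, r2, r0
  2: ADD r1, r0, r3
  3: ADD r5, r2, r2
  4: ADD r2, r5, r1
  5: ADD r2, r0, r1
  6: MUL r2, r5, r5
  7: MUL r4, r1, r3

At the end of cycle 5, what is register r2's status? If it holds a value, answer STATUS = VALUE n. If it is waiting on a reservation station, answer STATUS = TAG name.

STATUS = TAG Add2

cycle 1: issue ADD r2<-Add1 // r0:6,r1:5,r2:Add1,r3:4,r4:2,r5:7
cycle 2: issue ADD r0<-Add2 // r0:Add2,r1:5,r2:Add1,r3:4,r4:2,r5:7
cycle 3: CDB Add1=8; issue ADD r1<-Add1 // r0:Add2,r1:Add1,r2:8,r3:4,r4:2,r5:7
cycle 4: issue ADD r5<-Add3 // r0:Add2,r1:Add1,r2:8,r3:4,r4:2,r5:Add3
cycle 5: CDB Add2=14; issue ADD r2<-Add2 // r0:14,r1:Add1,r2:Add2,r3:4,r4:2,r5:Add3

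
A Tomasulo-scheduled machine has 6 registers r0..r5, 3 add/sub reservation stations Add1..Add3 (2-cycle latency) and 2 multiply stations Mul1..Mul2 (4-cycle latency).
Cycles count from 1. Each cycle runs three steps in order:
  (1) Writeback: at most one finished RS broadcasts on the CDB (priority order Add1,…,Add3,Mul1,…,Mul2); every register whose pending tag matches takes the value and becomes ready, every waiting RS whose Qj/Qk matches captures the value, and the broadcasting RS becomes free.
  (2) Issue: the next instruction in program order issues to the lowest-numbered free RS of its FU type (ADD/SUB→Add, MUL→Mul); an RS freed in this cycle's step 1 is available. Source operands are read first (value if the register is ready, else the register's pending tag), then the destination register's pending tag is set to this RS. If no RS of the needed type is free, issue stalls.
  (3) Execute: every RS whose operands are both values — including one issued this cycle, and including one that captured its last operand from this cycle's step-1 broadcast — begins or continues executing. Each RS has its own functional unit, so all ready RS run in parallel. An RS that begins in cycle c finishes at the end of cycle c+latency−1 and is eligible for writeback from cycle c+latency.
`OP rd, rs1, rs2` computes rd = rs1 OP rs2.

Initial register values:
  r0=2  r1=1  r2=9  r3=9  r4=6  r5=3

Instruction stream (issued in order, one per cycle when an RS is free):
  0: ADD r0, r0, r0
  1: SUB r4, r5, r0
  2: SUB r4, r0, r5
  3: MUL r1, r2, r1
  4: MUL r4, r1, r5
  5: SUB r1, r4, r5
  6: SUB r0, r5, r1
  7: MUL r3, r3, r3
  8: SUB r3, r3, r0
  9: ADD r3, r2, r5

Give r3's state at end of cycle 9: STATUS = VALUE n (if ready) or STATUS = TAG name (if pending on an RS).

c1: issue ADD r0<-Add1 | r0:Add1,r1:1,r2:9,r3:9,r4:6,r5:3
c2: issue SUB r4<-Add2 | r0:Add1,r1:1,r2:9,r3:9,r4:Add2,r5:3
c3: CDB Add1=4; issue SUB r4<-Add1 | r0:4,r1:1,r2:9,r3:9,r4:Add1,r5:3
c4: issue MUL r1<-Mul1 | r0:4,r1:Mul1,r2:9,r3:9,r4:Add1,r5:3
c5: CDB Add1=1; issue MUL r4<-Mul2 | r0:4,r1:Mul1,r2:9,r3:9,r4:Mul2,r5:3
c6: CDB Add2=-1; issue SUB r1<-Add1 | r0:4,r1:Add1,r2:9,r3:9,r4:Mul2,r5:3
c7: issue SUB r0<-Add2 | r0:Add2,r1:Add1,r2:9,r3:9,r4:Mul2,r5:3
c8: CDB Mul1=9; issue MUL r3<-Mul1 | r0:Add2,r1:Add1,r2:9,r3:Mul1,r4:Mul2,r5:3
c9: issue SUB r3<-Add3 | r0:Add2,r1:Add1,r2:9,r3:Add3,r4:Mul2,r5:3

STATUS = TAG Add3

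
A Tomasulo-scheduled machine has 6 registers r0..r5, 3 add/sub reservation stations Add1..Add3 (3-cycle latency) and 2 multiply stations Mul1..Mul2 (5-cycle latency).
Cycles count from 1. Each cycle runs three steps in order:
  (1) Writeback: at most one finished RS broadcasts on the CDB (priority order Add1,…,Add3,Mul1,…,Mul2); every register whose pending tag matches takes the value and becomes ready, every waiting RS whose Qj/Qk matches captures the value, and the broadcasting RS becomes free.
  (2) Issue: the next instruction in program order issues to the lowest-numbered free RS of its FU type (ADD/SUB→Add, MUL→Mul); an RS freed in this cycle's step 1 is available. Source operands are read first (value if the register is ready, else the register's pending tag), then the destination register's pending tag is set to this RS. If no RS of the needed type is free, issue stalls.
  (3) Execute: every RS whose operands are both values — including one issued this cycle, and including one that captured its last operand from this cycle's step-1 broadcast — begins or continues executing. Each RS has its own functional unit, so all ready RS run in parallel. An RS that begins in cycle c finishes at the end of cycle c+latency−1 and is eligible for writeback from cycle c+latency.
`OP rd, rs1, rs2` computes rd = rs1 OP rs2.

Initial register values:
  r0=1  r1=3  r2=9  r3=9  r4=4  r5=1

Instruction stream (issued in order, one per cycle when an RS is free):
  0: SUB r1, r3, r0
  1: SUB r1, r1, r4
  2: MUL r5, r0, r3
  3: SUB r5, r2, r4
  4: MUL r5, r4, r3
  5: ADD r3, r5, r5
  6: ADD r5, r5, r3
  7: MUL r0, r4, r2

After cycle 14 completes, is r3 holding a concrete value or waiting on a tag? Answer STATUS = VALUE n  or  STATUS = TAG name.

STATUS = VALUE 72

  c1: issue SUB r1<-Add1  regs: r0:1,r1:Add1,r2:9,r3:9,r4:4,r5:1
  c2: issue SUB r1<-Add2  regs: r0:1,r1:Add2,r2:9,r3:9,r4:4,r5:1
  c3: issue MUL r5<-Mul1  regs: r0:1,r1:Add2,r2:9,r3:9,r4:4,r5:Mul1
  c4: CDB Add1=8; issue SUB r5<-Add1  regs: r0:1,r1:Add2,r2:9,r3:9,r4:4,r5:Add1
  c5: issue MUL r5<-Mul2  regs: r0:1,r1:Add2,r2:9,r3:9,r4:4,r5:Mul2
  c6: issue ADD r3<-Add3  regs: r0:1,r1:Add2,r2:9,r3:Add3,r4:4,r5:Mul2
  c7: CDB Add1=5; issue ADD r5<-Add1  regs: r0:1,r1:Add2,r2:9,r3:Add3,r4:4,r5:Add1
  c8: CDB Add2=4; stall  regs: r0:1,r1:4,r2:9,r3:Add3,r4:4,r5:Add1
  c9: CDB Mul1=9; issue MUL r0<-Mul1  regs: r0:Mul1,r1:4,r2:9,r3:Add3,r4:4,r5:Add1
  c10: CDB Mul2=36  regs: r0:Mul1,r1:4,r2:9,r3:Add3,r4:4,r5:Add1
  c11: -  regs: r0:Mul1,r1:4,r2:9,r3:Add3,r4:4,r5:Add1
  c12: -  regs: r0:Mul1,r1:4,r2:9,r3:Add3,r4:4,r5:Add1
  c13: CDB Add3=72  regs: r0:Mul1,r1:4,r2:9,r3:72,r4:4,r5:Add1
  c14: CDB Mul1=36  regs: r0:36,r1:4,r2:9,r3:72,r4:4,r5:Add1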